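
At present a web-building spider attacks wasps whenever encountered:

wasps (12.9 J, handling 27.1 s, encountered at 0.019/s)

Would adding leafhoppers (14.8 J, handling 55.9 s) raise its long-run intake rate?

On wasps alone, R = ΣλE/(1+Σλh) = 0.2451/1.515 = 0.1618 J/s.
Profitability of leafhoppers: 14.8/55.9 = 0.2648 J/s.
Since 0.2648 > R, including leafhoppers increases the long-run rate.

Yes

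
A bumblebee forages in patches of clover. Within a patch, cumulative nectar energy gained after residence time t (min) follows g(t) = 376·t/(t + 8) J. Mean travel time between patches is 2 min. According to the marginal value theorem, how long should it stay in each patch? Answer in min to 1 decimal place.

Maximise g(t)/(T+t): set derivative to zero → g'(t)(T+t) = g(t).
g'(t) = 376·8/(t + 8)². Setting 376·8/(t+8)² = 376t/[(t+8)(2+t)] gives 8(2+t) = t(t+8), so t² = 8×2 = 16.
t* = √16 = 4 min.

4.0 min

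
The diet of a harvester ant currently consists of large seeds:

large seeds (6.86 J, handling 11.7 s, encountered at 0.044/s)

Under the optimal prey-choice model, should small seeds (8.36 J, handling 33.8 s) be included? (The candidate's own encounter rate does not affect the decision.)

Yes

Current rate: (0.044×6.86)/(1 + 0.044×11.7) = 0.1993 J/s.
small seeds: E/h = 8.36/33.8 = 0.2473 J/s.
Since 0.2473 > R, including small seeds increases the long-run rate.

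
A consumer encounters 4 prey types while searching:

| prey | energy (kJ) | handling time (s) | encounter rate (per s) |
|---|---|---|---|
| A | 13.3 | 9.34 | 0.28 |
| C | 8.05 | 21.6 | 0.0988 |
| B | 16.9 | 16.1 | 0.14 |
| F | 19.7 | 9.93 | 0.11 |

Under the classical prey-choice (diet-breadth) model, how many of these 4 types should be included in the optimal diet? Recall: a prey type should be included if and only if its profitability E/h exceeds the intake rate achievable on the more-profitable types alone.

2

Profitabilities (E/h, kJ/s): F 1.98, A 1.42, B 1.05, C 0.373. Add prey in this order while the next type's profitability exceeds the intake rate on those already taken.
Rate on top 1: 1.036. A: 1.42 > 1.036 → include.
Rate on top 2: 1.251. B: 1.05 < 1.251 → exclude; stop.
Optimal diet: F, A — 2 of 4 types.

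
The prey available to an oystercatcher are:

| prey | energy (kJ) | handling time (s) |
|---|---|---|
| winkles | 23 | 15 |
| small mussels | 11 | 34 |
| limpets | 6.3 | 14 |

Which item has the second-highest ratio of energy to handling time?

limpets

In descending order of E/h:
winkles: 23/15 = 1.53 kJ/s
limpets: 6.3/14 = 0.45 kJ/s
small mussels: 11/34 = 0.324 kJ/s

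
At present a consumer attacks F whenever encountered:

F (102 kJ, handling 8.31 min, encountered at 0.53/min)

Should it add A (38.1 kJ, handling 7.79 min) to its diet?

No

Current rate: (0.53×102)/(1 + 0.53×8.31) = 10 kJ/min.
A: E/h = 38.1/7.79 = 4.891 kJ/min.
4.891 < 10, so adding A would lower the average — exclude it.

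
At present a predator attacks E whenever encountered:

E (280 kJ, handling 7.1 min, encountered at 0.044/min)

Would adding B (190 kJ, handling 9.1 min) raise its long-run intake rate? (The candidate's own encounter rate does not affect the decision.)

Yes

Current rate: (0.044×280)/(1 + 0.044×7.1) = 9.387 kJ/min.
Profitability of B: 190/9.1 = 20.88 kJ/min.
20.88 > 9.387, so adding B raises the average — include it.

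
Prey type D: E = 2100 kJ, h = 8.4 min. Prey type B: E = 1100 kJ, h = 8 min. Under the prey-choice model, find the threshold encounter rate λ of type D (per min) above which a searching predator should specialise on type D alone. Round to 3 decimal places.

0.146 per min

Drop type B once their profitability E₂/h₂ falls below the rate achievable on type D alone: E₂/h₂ = λE₁/(1 + λh₁).
Solve for λ: λE₁h₂ = E₂(1 + λh₁) → λ(E₁h₂ − E₂h₁) = E₂ → λ = E₂/(E₁h₂ − E₂h₁).
λ = 1100/(2100×8 − 1100×8.4) = 1100/7560 = 0.1455 per min.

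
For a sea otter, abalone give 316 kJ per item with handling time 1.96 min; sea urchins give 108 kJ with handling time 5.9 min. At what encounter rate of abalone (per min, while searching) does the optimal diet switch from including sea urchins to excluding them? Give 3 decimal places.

0.065 per min

The zero-one rule: include sea urchins iff E₂/h₂ > λE₁/(1+λh₁). Equality gives the switch point.
λE₁h₂ = E₂ + λE₂h₁ ⇒ λ = E₂/(E₁h₂ − E₂h₁) = 108/(1864 − 211.7) = 0.06535 per min.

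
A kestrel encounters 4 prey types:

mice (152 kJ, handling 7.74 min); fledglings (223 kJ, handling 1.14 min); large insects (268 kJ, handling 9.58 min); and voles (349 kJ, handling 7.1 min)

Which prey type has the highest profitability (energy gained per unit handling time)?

In descending order of E/h:
fledglings: 223/1.14 = 196 kJ/min
voles: 349/7.1 = 49.2 kJ/min
large insects: 268/9.58 = 28 kJ/min
mice: 152/7.74 = 19.6 kJ/min

fledglings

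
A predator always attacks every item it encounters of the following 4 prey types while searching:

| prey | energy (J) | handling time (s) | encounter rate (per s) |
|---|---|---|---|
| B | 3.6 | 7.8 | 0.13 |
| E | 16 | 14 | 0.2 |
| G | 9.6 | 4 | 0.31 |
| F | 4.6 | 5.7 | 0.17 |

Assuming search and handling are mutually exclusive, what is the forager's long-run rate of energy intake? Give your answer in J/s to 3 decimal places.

R = Σλ_iE_i / (1 + Σλ_ih_i)
Numerator: 0.13×3.6 + 0.2×16 + 0.31×9.6 + 0.17×4.6 = 7.426
Denominator: 1 + 0.13×7.8 + 0.2×14 + 0.31×4 + 0.17×5.7 = 7.023
R = 7.426/7.023 = 1.057 J/s

1.057 J/s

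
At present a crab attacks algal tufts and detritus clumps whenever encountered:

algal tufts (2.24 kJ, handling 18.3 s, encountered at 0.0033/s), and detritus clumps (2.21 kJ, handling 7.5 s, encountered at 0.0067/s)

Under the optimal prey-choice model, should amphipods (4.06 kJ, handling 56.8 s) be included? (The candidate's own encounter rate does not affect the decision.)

Yes

Current rate: (0.0033×2.24 + 0.0067×2.21)/(1 + 0.0033×18.3 + 0.0067×7.5) = 0.01999 kJ/s.
Profitability of amphipods: 4.06/56.8 = 0.07148 kJ/s.
Since 0.07148 > R, including amphipods increases the long-run rate.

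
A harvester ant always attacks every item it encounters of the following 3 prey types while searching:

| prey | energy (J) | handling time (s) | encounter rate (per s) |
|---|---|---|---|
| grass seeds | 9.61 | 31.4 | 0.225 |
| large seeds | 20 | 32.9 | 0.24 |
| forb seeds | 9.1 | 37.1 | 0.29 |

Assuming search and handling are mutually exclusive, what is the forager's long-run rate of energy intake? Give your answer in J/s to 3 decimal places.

R = (0.225×9.61 + 0.24×20 + 0.29×9.1) / (1 + 0.225×31.4 + 0.24×32.9 + 0.29×37.1) = 9.601/26.72 = 0.3593 J/s.

0.359 J/s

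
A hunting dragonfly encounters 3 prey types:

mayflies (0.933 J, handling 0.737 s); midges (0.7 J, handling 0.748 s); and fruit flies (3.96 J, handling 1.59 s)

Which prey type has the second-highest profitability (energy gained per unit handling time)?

mayflies

Profitability E/h (J/s): mayflies = 0.933/0.737 = 1.27, midges = 0.7/0.748 = 0.936, fruit flies = 3.96/1.59 = 2.49.
Ranked: fruit flies > mayflies > midges.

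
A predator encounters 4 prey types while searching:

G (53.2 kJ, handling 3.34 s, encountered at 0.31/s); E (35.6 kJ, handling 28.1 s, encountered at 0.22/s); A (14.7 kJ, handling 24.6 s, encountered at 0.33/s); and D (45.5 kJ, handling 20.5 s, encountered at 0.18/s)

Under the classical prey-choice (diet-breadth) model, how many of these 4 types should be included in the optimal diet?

1

E/h in descending order: G 15.9, D 2.22, E 1.27, A 0.598 kJ/s. The optimal diet is the largest prefix of this list for which every included type satisfies E_i/h_i > R on the types above it.
Rate on top 1: 8.103. D: 2.22 < 8.103 → exclude; stop.
Optimal diet: G — 1 of 4 types.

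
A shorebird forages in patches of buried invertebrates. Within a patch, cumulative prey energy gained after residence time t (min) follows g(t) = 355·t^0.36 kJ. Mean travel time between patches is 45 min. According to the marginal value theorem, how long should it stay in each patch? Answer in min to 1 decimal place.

Maximise g(t)/(T+t): set derivative to zero → g'(t)(T+t) = g(t).
g'(t) = 0.36·355·t^-0.64. Setting 0.36·355·t^-0.64 = 355·t^0.36/(45+t) gives 0.36(45+t) = t, so 0.64·t = 0.36×45.
t* = 0.36×45/0.64 = 25.31 min.

25.3 min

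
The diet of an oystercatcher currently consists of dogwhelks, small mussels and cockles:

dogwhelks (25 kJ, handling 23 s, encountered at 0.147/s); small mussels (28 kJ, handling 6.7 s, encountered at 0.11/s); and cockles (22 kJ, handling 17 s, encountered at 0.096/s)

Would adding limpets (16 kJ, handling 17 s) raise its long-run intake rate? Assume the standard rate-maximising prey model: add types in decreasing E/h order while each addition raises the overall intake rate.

No

Current rate: (0.147×25 + 0.11×28 + 0.096×22)/(1 + 0.147×23 + 0.11×6.7 + 0.096×17) = 1.314 kJ/s.
limpets: E/h = 16/17 = 0.9412 kJ/s.
Since 0.9412 < R, time spent handling limpets is better spent searching.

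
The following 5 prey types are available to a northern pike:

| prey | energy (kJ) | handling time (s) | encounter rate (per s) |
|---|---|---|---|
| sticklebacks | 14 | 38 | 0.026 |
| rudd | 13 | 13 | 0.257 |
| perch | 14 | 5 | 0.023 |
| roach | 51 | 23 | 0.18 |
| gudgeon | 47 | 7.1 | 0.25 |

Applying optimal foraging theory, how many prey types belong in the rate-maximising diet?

1

E/h in descending order: gudgeon 6.62, perch 2.8, roach 2.22, rudd 1, sticklebacks 0.368 kJ/s. The optimal diet is the largest prefix of this list for which every included type satisfies E_i/h_i > R on the types above it.
Rate on top 1: 4.234. perch: 2.8 < 4.234 → exclude; stop.
Optimal diet: gudgeon — 1 of 5 types.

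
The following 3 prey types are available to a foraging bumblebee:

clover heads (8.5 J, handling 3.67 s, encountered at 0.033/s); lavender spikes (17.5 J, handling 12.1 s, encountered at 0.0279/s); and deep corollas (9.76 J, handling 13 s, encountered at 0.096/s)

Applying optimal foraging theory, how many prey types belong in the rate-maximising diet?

3

Rank by E/h (J/s): clover heads 2.32, lavender spikes 1.45, deep corollas 0.751. Include each in turn until the next type's E/h falls below the running intake rate.
Rate on top 1: 0.2502. lavender spikes: 1.45 > 0.2502 → include.
Rate on top 2: 0.527. deep corollas: 0.751 > 0.527 → include.
Optimal diet: clover heads, lavender spikes, deep corollas — 3 of 3 types.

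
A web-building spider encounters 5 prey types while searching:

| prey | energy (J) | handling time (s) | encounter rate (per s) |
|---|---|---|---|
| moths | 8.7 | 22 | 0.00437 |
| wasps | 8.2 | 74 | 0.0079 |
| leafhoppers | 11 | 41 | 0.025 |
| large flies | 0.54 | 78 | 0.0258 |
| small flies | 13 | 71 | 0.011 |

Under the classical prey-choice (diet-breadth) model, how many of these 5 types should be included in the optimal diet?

3

Rank by E/h (J/s): moths 0.395, leafhoppers 0.268, small flies 0.183, wasps 0.111, large flies 0.00692. Include each in turn until the next type's E/h falls below the running intake rate.
Rate on top 1: 0.03468. leafhoppers: 0.268 > 0.03468 → include.
Rate on top 2: 0.1476. small flies: 0.183 > 0.1476 → include.
Rate on top 3: 0.1571. wasps: 0.111 < 0.1571 → exclude; stop.
Optimal diet: moths, leafhoppers, small flies — 3 of 5 types.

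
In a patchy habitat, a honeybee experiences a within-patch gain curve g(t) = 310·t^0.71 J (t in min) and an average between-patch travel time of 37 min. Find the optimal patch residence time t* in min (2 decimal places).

90.59 min

By the marginal value theorem, leave when the instantaneous gain rate g'(t) equals the habitat-wide average g(t)/(T + t).
g'(t) = 0.71·310·t^-0.29. Setting 0.71·310·t^-0.29 = 310·t^0.71/(37+t) gives 0.71(37+t) = t, so 0.29·t = 0.71×37.
t* = 0.71×37/0.29 = 90.59 min.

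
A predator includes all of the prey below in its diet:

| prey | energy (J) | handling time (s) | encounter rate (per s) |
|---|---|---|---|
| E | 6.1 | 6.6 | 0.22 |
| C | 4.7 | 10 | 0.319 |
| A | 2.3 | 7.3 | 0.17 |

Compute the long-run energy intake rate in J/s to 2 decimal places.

R = Σλ_iE_i / (1 + Σλ_ih_i)
Numerator: 0.22×6.1 + 0.319×4.7 + 0.17×2.3 = 3.232
Denominator: 1 + 0.22×6.6 + 0.319×10 + 0.17×7.3 = 6.883
R = 3.232/6.883 = 0.4696 J/s

0.47 J/s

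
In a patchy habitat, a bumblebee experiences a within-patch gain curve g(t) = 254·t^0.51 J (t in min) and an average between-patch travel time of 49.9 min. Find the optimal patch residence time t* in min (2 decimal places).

Optimal t* satisfies g'(t*) = g(t*)/(T + t*).
g'(t) = 0.51·254·t^-0.49. Setting 0.51·254·t^-0.49 = 254·t^0.51/(49.9+t) gives 0.51(49.9+t) = t, so 0.49·t = 0.51×49.9.
t* = 0.51×49.9/0.49 = 51.94 min.

51.94 min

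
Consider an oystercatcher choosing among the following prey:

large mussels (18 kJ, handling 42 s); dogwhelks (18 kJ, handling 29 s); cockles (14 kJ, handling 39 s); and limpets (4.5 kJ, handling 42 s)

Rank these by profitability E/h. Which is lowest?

Profitability E/h (kJ/s): large mussels = 18/42 = 0.429, dogwhelks = 18/29 = 0.621, cockles = 14/39 = 0.359, limpets = 4.5/42 = 0.107.
Ranked: dogwhelks > large mussels > cockles > limpets.

limpets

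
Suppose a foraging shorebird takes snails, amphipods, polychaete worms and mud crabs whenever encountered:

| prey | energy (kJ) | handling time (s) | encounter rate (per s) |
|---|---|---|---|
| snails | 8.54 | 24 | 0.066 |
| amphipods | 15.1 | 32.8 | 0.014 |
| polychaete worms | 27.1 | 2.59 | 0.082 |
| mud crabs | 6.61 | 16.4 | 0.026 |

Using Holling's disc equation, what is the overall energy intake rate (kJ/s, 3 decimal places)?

0.861 kJ/s

Energy encountered per unit search time: 0.066×8.54 + 0.014×15.1 + 0.082×27.1 + 0.026×6.61 = 3.169 kJ/s.
Handling time per unit search time: 0.066×24 + 0.014×32.8 + 0.082×2.59 + 0.026×16.4 = 2.682.
Rate = 3.169/(1 + 2.682) = 0.8607 kJ/s.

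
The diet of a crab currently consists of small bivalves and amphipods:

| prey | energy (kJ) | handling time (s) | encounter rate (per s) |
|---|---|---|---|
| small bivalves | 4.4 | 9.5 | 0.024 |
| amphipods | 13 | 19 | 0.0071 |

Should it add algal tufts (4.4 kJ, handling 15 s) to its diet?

Yes

On small bivalves and amphipods alone, R = ΣλE/(1+Σλh) = 0.1979/1.363 = 0.1452 kJ/s.
Profitability of algal tufts: 4.4/15 = 0.2933 kJ/s.
Since 0.2933 > R, including algal tufts increases the long-run rate.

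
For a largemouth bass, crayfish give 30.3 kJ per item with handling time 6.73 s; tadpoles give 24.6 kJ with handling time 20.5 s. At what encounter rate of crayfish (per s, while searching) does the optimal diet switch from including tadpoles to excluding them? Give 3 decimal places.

The zero-one rule: include tadpoles iff E₂/h₂ > λE₁/(1+λh₁). Equality gives the switch point.
λE₁h₂ = E₂ + λE₂h₁ ⇒ λ = E₂/(E₁h₂ − E₂h₁) = 24.6/(621.1 − 165.6) = 0.054 per s.

0.054 per s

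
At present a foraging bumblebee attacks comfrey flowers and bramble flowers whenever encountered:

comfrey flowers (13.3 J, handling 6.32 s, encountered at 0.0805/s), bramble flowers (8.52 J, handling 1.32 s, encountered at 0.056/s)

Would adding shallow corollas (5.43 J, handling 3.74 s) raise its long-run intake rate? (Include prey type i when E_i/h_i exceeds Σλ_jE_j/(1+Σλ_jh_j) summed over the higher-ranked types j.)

Current rate: (0.0805×13.3 + 0.056×8.52)/(1 + 0.0805×6.32 + 0.056×1.32) = 0.9779 J/s.
Profitability of shallow corollas: 5.43/3.74 = 1.452 J/s.
Since 1.452 > R, including shallow corollas increases the long-run rate.

Yes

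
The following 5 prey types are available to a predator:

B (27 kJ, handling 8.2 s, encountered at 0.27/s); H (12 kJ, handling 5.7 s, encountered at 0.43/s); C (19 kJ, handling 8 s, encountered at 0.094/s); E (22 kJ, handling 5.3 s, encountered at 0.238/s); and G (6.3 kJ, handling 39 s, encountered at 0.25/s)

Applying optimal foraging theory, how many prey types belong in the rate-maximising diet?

2

E/h in descending order: E 4.15, B 3.29, C 2.38, H 2.11, G 0.162 kJ/s. The optimal diet is the largest prefix of this list for which every included type satisfies E_i/h_i > R on the types above it.
Rate on top 1: 2.315. B: 3.29 > 2.315 → include.
Rate on top 2: 2.799. C: 2.38 < 2.799 → exclude; stop.
Optimal diet: E, B — 2 of 5 types.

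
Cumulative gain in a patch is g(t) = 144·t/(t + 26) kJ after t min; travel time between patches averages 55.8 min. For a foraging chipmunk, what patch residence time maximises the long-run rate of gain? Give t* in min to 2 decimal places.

38.09 min

Maximise g(t)/(T+t): set derivative to zero → g'(t)(T+t) = g(t).
g'(t) = 144·26/(t + 26)². Setting 144·26/(t+26)² = 144t/[(t+26)(55.8+t)] gives 26(55.8+t) = t(t+26), so t² = 26×55.8 = 1451.
t* = √1451 = 38.09 min.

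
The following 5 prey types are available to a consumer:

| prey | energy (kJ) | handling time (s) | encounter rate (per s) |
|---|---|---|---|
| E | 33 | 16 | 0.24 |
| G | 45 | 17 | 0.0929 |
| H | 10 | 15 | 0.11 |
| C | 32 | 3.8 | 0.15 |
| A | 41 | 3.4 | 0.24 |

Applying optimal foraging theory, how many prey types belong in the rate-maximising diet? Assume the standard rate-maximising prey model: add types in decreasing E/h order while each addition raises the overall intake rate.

2

Rank by E/h (kJ/s): A 12.1, C 8.42, G 2.65, E 2.06, H 0.667. Include each in turn until the next type's E/h falls below the running intake rate.
Rate on top 1: 5.419. C: 8.42 > 5.419 → include.
Rate on top 2: 6.136. G: 2.65 < 6.136 → exclude; stop.
Optimal diet: A, C — 2 of 5 types.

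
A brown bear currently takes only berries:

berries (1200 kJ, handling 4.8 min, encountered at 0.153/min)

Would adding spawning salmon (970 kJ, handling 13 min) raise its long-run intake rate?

No

Current rate: (0.153×1200)/(1 + 0.153×4.8) = 105.9 kJ/min.
spawning salmon: E/h = 970/13 = 74.62 kJ/min.
74.62 < 105.9, so adding spawning salmon would lower the average — exclude it.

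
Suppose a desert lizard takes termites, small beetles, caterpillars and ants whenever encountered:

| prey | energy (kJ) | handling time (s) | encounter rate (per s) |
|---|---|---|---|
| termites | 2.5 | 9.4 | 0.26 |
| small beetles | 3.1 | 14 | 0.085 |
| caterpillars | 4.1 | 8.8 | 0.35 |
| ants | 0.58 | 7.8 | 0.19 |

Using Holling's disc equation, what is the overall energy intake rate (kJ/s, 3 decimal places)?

0.267 kJ/s

R = Σλ_iE_i / (1 + Σλ_ih_i)
Numerator: 0.26×2.5 + 0.085×3.1 + 0.35×4.1 + 0.19×0.58 = 2.459
Denominator: 1 + 0.26×9.4 + 0.085×14 + 0.35×8.8 + 0.19×7.8 = 9.196
R = 2.459/9.196 = 0.2674 kJ/s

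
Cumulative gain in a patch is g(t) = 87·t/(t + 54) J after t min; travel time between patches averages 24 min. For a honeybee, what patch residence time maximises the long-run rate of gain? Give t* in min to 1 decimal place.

36.0 min

Optimal t* satisfies g'(t*) = g(t*)/(T + t*).
g'(t) = 87·54/(t + 54)². Setting 87·54/(t+54)² = 87t/[(t+54)(24+t)] gives 54(24+t) = t(t+54), so t² = 54×24 = 1296.
t* = √1296 = 36 min.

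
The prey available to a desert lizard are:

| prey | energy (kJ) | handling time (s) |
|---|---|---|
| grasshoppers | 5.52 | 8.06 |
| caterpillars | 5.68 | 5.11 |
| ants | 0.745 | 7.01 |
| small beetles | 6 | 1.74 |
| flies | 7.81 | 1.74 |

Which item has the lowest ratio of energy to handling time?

Profitability E/h (kJ/s): grasshoppers = 5.52/8.06 = 0.685, caterpillars = 5.68/5.11 = 1.11, ants = 0.745/7.01 = 0.106, small beetles = 6/1.74 = 3.45, flies = 7.81/1.74 = 4.49.
Ranked: flies > small beetles > caterpillars > grasshoppers > ants.

ants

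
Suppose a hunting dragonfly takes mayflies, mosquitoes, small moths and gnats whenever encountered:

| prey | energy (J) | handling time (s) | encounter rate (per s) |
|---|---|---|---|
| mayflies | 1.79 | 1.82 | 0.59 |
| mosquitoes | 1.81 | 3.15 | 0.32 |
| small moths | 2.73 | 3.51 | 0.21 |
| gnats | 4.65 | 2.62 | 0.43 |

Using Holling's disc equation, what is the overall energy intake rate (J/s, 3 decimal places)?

Energy encountered per unit search time: 0.59×1.79 + 0.32×1.81 + 0.21×2.73 + 0.43×4.65 = 4.208 J/s.
Handling time per unit search time: 0.59×1.82 + 0.32×3.15 + 0.21×3.51 + 0.43×2.62 = 3.946.
Rate = 4.208/(1 + 3.946) = 0.8509 J/s.

0.851 J/s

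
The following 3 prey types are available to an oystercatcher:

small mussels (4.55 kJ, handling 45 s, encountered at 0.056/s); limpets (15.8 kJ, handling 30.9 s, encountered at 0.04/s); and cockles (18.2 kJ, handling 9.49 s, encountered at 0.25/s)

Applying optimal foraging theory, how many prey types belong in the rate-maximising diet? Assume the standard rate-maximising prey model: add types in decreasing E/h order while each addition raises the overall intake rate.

E/h in descending order: cockles 1.92, limpets 0.511, small mussels 0.101 kJ/s. The optimal diet is the largest prefix of this list for which every included type satisfies E_i/h_i > R on the types above it.
Rate on top 1: 1.349. limpets: 0.511 < 1.349 → exclude; stop.
Optimal diet: cockles — 1 of 3 types.

1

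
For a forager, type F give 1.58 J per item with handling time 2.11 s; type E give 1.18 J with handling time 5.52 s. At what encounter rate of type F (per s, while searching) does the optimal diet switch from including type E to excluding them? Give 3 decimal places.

0.189 per s

The zero-one rule: include type E iff E₂/h₂ > λE₁/(1+λh₁). Equality gives the switch point.
λE₁h₂ = E₂ + λE₂h₁ ⇒ λ = E₂/(E₁h₂ − E₂h₁) = 1.18/(8.722 − 2.49) = 0.1894 per s.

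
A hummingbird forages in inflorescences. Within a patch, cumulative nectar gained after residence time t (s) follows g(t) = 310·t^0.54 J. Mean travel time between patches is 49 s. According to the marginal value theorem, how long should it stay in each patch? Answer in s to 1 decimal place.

57.5 s

Optimal t* satisfies g'(t*) = g(t*)/(T + t*).
g'(t) = 0.54·310·t^-0.46. Setting 0.54·310·t^-0.46 = 310·t^0.54/(49+t) gives 0.54(49+t) = t, so 0.46·t = 0.54×49.
t* = 0.54×49/0.46 = 57.52 s.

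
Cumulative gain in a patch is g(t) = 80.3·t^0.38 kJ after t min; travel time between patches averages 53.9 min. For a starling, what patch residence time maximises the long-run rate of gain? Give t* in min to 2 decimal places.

By the marginal value theorem, leave when the instantaneous gain rate g'(t) equals the habitat-wide average g(t)/(T + t).
g'(t) = 0.38·80.3·t^-0.62. Setting 0.38·80.3·t^-0.62 = 80.3·t^0.38/(53.9+t) gives 0.38(53.9+t) = t, so 0.62·t = 0.38×53.9.
t* = 0.38×53.9/0.62 = 33.04 min.

33.04 min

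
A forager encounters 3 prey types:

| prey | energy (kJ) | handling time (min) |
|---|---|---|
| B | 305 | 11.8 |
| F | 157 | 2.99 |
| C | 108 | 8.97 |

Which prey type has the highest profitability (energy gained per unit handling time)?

Profitability E/h (kJ/min): B = 305/11.8 = 25.8, F = 157/2.99 = 52.5, C = 108/8.97 = 12.
Ranked: F > B > C.

F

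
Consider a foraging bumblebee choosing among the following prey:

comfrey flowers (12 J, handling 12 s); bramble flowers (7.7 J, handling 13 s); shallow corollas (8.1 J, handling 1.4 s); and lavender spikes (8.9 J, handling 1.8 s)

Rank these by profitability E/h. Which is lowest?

Profitability E/h (J/s): comfrey flowers = 12/12 = 1, bramble flowers = 7.7/13 = 0.592, shallow corollas = 8.1/1.4 = 5.79, lavender spikes = 8.9/1.8 = 4.94.
Ranked: shallow corollas > lavender spikes > comfrey flowers > bramble flowers.

bramble flowers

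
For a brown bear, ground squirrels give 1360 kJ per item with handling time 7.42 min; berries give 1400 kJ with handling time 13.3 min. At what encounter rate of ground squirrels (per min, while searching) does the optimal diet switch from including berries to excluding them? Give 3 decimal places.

Drop berries once their profitability E₂/h₂ falls below the rate achievable on ground squirrels alone: E₂/h₂ = λE₁/(1 + λh₁).
Solve for λ: λE₁h₂ = E₂(1 + λh₁) → λ(E₁h₂ − E₂h₁) = E₂ → λ = E₂/(E₁h₂ − E₂h₁).
λ = 1400/(1360×13.3 − 1400×7.42) = 1400/7700 = 0.1818 per min.

0.182 per min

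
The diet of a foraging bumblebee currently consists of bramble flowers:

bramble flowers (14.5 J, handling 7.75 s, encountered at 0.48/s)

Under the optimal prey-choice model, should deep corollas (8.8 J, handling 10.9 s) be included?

On bramble flowers alone, R = ΣλE/(1+Σλh) = 6.96/4.72 = 1.475 J/s.
deep corollas: E/h = 8.8/10.9 = 0.8073 J/s.
Since 0.8073 < R, time spent handling deep corollas is better spent searching.

No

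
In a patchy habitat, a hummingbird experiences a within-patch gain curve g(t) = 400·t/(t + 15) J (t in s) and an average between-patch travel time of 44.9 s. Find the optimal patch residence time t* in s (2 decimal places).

By the marginal value theorem, leave when the instantaneous gain rate g'(t) equals the habitat-wide average g(t)/(T + t).
g'(t) = 400·15/(t + 15)². Setting 400·15/(t+15)² = 400t/[(t+15)(44.9+t)] gives 15(44.9+t) = t(t+15), so t² = 15×44.9 = 673.5.
t* = √673.5 = 25.95 s.

25.95 s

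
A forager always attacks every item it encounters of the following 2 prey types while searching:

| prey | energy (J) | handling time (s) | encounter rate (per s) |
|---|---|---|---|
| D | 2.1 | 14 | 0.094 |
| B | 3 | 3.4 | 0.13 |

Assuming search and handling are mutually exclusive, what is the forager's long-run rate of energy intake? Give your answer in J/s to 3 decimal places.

0.213 J/s

R = Σλ_iE_i / (1 + Σλ_ih_i)
Numerator: 0.094×2.1 + 0.13×3 = 0.5874
Denominator: 1 + 0.094×14 + 0.13×3.4 = 2.758
R = 0.5874/2.758 = 0.213 J/s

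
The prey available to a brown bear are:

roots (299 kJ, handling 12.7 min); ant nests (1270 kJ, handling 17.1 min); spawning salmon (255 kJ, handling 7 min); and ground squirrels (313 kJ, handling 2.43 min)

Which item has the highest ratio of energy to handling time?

In descending order of E/h:
ground squirrels: 313/2.43 = 129 kJ/min
ant nests: 1270/17.1 = 74.3 kJ/min
spawning salmon: 255/7 = 36.4 kJ/min
roots: 299/12.7 = 23.5 kJ/min

ground squirrels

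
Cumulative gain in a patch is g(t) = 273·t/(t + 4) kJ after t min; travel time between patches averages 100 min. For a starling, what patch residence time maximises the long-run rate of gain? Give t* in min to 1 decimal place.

20.0 min

Optimal t* satisfies g'(t*) = g(t*)/(T + t*).
g'(t) = 273·4/(t + 4)². Setting 273·4/(t+4)² = 273t/[(t+4)(100+t)] gives 4(100+t) = t(t+4), so t² = 4×100 = 400.
t* = √400 = 20 min.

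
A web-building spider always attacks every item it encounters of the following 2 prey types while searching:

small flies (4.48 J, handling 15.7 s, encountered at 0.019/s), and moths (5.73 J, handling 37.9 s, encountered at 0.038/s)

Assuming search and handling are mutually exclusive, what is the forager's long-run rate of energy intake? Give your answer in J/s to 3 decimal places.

Energy encountered per unit search time: 0.019×4.48 + 0.038×5.73 = 0.3029 J/s.
Handling time per unit search time: 0.019×15.7 + 0.038×37.9 = 1.739.
Rate = 0.3029/(1 + 1.739) = 0.1106 J/s.

0.111 J/s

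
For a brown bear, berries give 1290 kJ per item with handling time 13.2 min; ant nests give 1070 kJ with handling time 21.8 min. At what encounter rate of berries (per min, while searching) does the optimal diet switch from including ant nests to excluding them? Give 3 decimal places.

The zero-one rule: include ant nests iff E₂/h₂ > λE₁/(1+λh₁). Equality gives the switch point.
λE₁h₂ = E₂ + λE₂h₁ ⇒ λ = E₂/(E₁h₂ − E₂h₁) = 1070/(2.812e+04 − 1.412e+04) = 0.07644 per min.

0.076 per min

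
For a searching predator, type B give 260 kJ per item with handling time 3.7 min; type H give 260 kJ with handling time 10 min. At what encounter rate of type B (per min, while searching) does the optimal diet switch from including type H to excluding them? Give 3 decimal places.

At the threshold, the rate on type B alone equals the profitability of type H: λ·260/(1 + λ·3.7) = 260/10 = 26.
Rearranging, λ(260 − 26×3.7) = 26, so λ = 26/163.8 = 0.1587 per min.

0.159 per min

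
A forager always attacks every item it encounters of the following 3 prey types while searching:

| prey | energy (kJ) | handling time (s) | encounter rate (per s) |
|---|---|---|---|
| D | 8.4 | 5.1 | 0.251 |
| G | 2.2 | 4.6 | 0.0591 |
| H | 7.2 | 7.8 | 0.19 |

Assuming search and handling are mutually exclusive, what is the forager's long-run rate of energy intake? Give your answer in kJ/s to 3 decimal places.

0.894 kJ/s

Energy encountered per unit search time: 0.251×8.4 + 0.0591×2.2 + 0.19×7.2 = 3.606 kJ/s.
Handling time per unit search time: 0.251×5.1 + 0.0591×4.6 + 0.19×7.8 = 3.034.
Rate = 3.606/(1 + 3.034) = 0.894 kJ/s.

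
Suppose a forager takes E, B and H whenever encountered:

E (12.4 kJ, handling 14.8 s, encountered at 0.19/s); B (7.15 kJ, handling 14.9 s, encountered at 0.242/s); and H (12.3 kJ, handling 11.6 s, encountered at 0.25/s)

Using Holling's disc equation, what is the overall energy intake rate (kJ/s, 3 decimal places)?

0.694 kJ/s

Energy encountered per unit search time: 0.19×12.4 + 0.242×7.15 + 0.25×12.3 = 7.161 kJ/s.
Handling time per unit search time: 0.19×14.8 + 0.242×14.9 + 0.25×11.6 = 9.318.
Rate = 7.161/(1 + 9.318) = 0.6941 kJ/s.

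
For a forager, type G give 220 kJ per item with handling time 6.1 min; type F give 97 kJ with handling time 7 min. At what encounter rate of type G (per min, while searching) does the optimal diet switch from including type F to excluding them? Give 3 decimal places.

0.102 per min

The zero-one rule: include type F iff E₂/h₂ > λE₁/(1+λh₁). Equality gives the switch point.
λE₁h₂ = E₂ + λE₂h₁ ⇒ λ = E₂/(E₁h₂ − E₂h₁) = 97/(1540 − 591.7) = 0.1023 per min.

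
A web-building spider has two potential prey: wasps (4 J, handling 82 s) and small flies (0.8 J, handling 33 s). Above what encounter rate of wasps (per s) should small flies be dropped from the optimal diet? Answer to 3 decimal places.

0.012 per s

The zero-one rule: include small flies iff E₂/h₂ > λE₁/(1+λh₁). Equality gives the switch point.
λE₁h₂ = E₂ + λE₂h₁ ⇒ λ = E₂/(E₁h₂ − E₂h₁) = 0.8/(132 − 65.6) = 0.01205 per s.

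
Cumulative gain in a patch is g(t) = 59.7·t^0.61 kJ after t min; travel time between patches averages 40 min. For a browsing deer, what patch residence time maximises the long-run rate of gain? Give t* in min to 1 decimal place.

Optimal t* satisfies g'(t*) = g(t*)/(T + t*).
g'(t) = 0.61·59.7·t^-0.39. Setting 0.61·59.7·t^-0.39 = 59.7·t^0.61/(40+t) gives 0.61(40+t) = t, so 0.39·t = 0.61×40.
t* = 0.61×40/0.39 = 62.56 min.

62.6 min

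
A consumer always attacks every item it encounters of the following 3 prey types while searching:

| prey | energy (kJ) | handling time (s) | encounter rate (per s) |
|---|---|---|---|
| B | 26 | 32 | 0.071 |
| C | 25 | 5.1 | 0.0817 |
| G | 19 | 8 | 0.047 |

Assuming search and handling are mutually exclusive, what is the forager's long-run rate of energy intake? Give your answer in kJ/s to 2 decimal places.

1.18 kJ/s

Energy encountered per unit search time: 0.071×26 + 0.0817×25 + 0.047×19 = 4.781 kJ/s.
Handling time per unit search time: 0.071×32 + 0.0817×5.1 + 0.047×8 = 3.065.
Rate = 4.781/(1 + 3.065) = 1.176 kJ/s.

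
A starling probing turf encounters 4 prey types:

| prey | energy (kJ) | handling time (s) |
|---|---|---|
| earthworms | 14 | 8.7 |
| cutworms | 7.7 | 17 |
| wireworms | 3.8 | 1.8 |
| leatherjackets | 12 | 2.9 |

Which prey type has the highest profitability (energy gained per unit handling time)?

In descending order of E/h:
leatherjackets: 12/2.9 = 4.14 kJ/s
wireworms: 3.8/1.8 = 2.11 kJ/s
earthworms: 14/8.7 = 1.61 kJ/s
cutworms: 7.7/17 = 0.453 kJ/s

leatherjackets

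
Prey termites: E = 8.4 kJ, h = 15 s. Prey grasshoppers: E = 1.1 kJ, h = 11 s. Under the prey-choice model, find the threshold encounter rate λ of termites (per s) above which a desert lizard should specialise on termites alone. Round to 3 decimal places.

0.014 per s

The zero-one rule: include grasshoppers iff E₂/h₂ > λE₁/(1+λh₁). Equality gives the switch point.
λE₁h₂ = E₂ + λE₂h₁ ⇒ λ = E₂/(E₁h₂ − E₂h₁) = 1.1/(92.4 − 16.5) = 0.01449 per s.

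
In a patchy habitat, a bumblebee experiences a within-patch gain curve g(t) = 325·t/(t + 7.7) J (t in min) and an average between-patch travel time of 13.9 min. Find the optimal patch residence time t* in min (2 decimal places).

10.35 min

Optimal t* satisfies g'(t*) = g(t*)/(T + t*).
g'(t) = 325·7.7/(t + 7.7)². Setting 325·7.7/(t+7.7)² = 325t/[(t+7.7)(13.9+t)] gives 7.7(13.9+t) = t(t+7.7), so t² = 7.7×13.9 = 107.
t* = √107 = 10.35 min.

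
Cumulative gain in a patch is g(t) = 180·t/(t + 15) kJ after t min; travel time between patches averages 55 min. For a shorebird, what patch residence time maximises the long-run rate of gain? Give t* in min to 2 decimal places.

28.72 min

Optimal t* satisfies g'(t*) = g(t*)/(T + t*).
g'(t) = 180·15/(t + 15)². Setting 180·15/(t+15)² = 180t/[(t+15)(55+t)] gives 15(55+t) = t(t+15), so t² = 15×55 = 825.
t* = √825 = 28.72 min.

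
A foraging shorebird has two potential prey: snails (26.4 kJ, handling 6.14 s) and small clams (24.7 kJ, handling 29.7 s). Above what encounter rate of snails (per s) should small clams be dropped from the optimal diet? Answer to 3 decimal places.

At the threshold, the rate on snails alone equals the profitability of small clams: λ·26.4/(1 + λ·6.14) = 24.7/29.7 = 0.8316.
Rearranging, λ(26.4 − 0.8316×6.14) = 0.8316, so λ = 0.8316/21.29 = 0.03906 per s.

0.039 per s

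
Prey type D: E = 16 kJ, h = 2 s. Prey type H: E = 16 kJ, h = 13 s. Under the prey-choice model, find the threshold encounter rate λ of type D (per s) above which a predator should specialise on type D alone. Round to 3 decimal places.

0.091 per s

At the threshold, the rate on type D alone equals the profitability of type H: λ·16/(1 + λ·2) = 16/13 = 1.231.
Rearranging, λ(16 − 1.231×2) = 1.231, so λ = 1.231/13.54 = 0.09091 per s.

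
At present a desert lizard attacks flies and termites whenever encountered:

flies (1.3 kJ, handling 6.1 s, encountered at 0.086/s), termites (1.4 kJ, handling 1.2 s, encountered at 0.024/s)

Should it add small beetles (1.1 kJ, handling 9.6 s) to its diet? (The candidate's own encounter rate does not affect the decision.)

Current rate: (0.086×1.3 + 0.024×1.4)/(1 + 0.086×6.1 + 0.024×1.2) = 0.0936 kJ/s.
Profitability of small beetles: 1.1/9.6 = 0.1146 kJ/s.
Since 0.1146 > R, including small beetles increases the long-run rate.

Yes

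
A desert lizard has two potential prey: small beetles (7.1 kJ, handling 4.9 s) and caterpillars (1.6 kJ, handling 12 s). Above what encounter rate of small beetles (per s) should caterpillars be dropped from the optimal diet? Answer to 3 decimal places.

At the threshold, the rate on small beetles alone equals the profitability of caterpillars: λ·7.1/(1 + λ·4.9) = 1.6/12 = 0.1333.
Rearranging, λ(7.1 − 0.1333×4.9) = 0.1333, so λ = 0.1333/6.447 = 0.02068 per s.

0.021 per s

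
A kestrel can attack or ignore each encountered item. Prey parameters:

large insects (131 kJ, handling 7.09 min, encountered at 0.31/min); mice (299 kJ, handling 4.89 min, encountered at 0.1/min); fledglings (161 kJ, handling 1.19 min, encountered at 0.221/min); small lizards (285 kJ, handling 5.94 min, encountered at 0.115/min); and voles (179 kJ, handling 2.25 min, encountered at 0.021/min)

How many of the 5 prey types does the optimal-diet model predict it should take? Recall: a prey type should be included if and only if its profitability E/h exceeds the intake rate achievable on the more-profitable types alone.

4

Rank by E/h (kJ/min): fledglings 135, voles 79.6, mice 61.1, small lizards 48, large insects 18.5. Include each in turn until the next type's E/h falls below the running intake rate.
Rate on top 1: 28.17. voles: 79.6 > 28.17 → include.
Rate on top 2: 30.03. mice: 61.1 > 30.03 → include.
Rate on top 3: 38.48. small lizards: 48 > 38.48 → include.
Rate on top 4: 41.1. large insects: 18.5 < 41.1 → exclude; stop.
Optimal diet: fledglings, voles, mice, small lizards — 4 of 5 types.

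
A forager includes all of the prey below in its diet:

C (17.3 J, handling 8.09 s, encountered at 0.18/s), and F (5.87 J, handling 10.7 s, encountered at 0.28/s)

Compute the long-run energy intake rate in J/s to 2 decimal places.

0.87 J/s

Energy encountered per unit search time: 0.18×17.3 + 0.28×5.87 = 4.758 J/s.
Handling time per unit search time: 0.18×8.09 + 0.28×10.7 = 4.452.
Rate = 4.758/(1 + 4.452) = 0.8726 J/s.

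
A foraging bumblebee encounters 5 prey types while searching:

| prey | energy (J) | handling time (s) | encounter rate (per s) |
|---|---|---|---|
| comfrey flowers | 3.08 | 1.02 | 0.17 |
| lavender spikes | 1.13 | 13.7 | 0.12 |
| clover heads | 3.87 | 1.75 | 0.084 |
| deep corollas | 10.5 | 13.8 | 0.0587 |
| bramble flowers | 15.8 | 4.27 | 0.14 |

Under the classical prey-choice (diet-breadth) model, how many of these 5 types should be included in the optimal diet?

3

Rank by E/h (J/s): bramble flowers 3.7, comfrey flowers 3.02, clover heads 2.21, deep corollas 0.761, lavender spikes 0.0825. Include each in turn until the next type's E/h falls below the running intake rate.
Rate on top 1: 1.384. comfrey flowers: 3.02 > 1.384 → include.
Rate on top 2: 1.544. clover heads: 2.21 > 1.544 → include.
Rate on top 3: 1.596. deep corollas: 0.761 < 1.596 → exclude; stop.
Optimal diet: bramble flowers, comfrey flowers, clover heads — 3 of 5 types.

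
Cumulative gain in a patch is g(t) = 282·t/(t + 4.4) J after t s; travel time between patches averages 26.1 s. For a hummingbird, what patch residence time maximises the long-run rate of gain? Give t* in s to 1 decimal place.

10.7 s

Maximise g(t)/(T+t): set derivative to zero → g'(t)(T+t) = g(t).
g'(t) = 282·4.4/(t + 4.4)². Setting 282·4.4/(t+4.4)² = 282t/[(t+4.4)(26.1+t)] gives 4.4(26.1+t) = t(t+4.4), so t² = 4.4×26.1 = 114.8.
t* = √114.8 = 10.72 s.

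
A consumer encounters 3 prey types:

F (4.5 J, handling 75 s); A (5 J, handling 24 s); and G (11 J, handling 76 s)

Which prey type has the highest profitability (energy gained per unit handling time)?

Profitability E/h (J/s): F = 4.5/75 = 0.06, A = 5/24 = 0.208, G = 11/76 = 0.145.
Ranked: A > G > F.

A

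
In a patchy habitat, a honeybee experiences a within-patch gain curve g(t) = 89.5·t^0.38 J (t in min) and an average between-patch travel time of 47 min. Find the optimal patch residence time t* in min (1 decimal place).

28.8 min

Optimal t* satisfies g'(t*) = g(t*)/(T + t*).
g'(t) = 0.38·89.5·t^-0.62. Setting 0.38·89.5·t^-0.62 = 89.5·t^0.38/(47+t) gives 0.38(47+t) = t, so 0.62·t = 0.38×47.
t* = 0.38×47/0.62 = 28.81 min.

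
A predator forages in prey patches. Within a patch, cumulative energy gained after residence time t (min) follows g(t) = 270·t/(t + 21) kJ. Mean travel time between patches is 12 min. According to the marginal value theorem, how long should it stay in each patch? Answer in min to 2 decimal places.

15.87 min

By the marginal value theorem, leave when the instantaneous gain rate g'(t) equals the habitat-wide average g(t)/(T + t).
g'(t) = 270·21/(t + 21)². Setting 270·21/(t+21)² = 270t/[(t+21)(12+t)] gives 21(12+t) = t(t+21), so t² = 21×12 = 252.
t* = √252 = 15.87 min.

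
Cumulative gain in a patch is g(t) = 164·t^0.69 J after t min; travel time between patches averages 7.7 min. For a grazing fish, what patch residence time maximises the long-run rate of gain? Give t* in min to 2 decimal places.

Optimal t* satisfies g'(t*) = g(t*)/(T + t*).
g'(t) = 0.69·164·t^-0.31. Setting 0.69·164·t^-0.31 = 164·t^0.69/(7.7+t) gives 0.69(7.7+t) = t, so 0.31·t = 0.69×7.7.
t* = 0.69×7.7/0.31 = 17.14 min.

17.14 min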